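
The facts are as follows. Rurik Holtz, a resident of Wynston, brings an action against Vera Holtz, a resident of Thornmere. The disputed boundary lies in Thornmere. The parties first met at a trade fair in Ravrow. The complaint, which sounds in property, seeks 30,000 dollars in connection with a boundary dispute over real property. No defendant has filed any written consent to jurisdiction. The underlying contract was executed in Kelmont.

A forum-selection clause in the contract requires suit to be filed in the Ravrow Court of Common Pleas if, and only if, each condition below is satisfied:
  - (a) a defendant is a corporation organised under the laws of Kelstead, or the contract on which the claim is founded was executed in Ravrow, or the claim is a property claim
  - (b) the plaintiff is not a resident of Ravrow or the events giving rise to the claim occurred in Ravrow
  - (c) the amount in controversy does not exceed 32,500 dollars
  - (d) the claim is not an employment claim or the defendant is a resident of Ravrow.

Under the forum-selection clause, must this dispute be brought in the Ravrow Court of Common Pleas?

Yes

The Ravrow Court of Common Pleas:
  (a) The claim is a property claim, which satisfies one of the alternatives. Condition met.
  (b) The plaintiff resides in Wynston, which is not Ravrow, so this disjunct is met. Met.
  (c) The amount in controversy is 30,000 dollars, within the 32,500 dollars ceiling. Satisfied.
  (d) The claim is a property claim, not an employment claim — that alternative is enough. Satisfied.
  → The clause applies.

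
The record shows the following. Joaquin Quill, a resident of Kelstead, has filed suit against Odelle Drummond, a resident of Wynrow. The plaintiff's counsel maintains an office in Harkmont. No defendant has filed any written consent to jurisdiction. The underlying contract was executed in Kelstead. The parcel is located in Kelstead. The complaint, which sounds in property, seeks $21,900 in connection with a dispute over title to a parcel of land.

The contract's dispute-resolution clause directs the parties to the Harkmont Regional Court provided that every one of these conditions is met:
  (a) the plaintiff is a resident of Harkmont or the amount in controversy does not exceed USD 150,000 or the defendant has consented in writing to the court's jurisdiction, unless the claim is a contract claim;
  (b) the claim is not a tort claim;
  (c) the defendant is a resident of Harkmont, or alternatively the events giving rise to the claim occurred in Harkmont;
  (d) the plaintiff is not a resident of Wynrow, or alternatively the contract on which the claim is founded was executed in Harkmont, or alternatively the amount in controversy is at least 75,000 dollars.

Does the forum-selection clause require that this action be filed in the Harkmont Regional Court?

The Harkmont Regional Court:
  (a) The amount in controversy is 21,900 dollars, within the $150,000 ceiling — that alternative is enough. Met.
  (b) The claim is a property claim, not a tort claim. Satisfied.
  (c) The defendant resides in Wynrow, not Harkmont; the operative events occurred in Kelstead, not Harkmont — no alternative holds. Condition not met.
  (d) The plaintiff resides in Kelstead, which is not Wynrow, so one alternative holds. Met.
  → The clause does not apply.

No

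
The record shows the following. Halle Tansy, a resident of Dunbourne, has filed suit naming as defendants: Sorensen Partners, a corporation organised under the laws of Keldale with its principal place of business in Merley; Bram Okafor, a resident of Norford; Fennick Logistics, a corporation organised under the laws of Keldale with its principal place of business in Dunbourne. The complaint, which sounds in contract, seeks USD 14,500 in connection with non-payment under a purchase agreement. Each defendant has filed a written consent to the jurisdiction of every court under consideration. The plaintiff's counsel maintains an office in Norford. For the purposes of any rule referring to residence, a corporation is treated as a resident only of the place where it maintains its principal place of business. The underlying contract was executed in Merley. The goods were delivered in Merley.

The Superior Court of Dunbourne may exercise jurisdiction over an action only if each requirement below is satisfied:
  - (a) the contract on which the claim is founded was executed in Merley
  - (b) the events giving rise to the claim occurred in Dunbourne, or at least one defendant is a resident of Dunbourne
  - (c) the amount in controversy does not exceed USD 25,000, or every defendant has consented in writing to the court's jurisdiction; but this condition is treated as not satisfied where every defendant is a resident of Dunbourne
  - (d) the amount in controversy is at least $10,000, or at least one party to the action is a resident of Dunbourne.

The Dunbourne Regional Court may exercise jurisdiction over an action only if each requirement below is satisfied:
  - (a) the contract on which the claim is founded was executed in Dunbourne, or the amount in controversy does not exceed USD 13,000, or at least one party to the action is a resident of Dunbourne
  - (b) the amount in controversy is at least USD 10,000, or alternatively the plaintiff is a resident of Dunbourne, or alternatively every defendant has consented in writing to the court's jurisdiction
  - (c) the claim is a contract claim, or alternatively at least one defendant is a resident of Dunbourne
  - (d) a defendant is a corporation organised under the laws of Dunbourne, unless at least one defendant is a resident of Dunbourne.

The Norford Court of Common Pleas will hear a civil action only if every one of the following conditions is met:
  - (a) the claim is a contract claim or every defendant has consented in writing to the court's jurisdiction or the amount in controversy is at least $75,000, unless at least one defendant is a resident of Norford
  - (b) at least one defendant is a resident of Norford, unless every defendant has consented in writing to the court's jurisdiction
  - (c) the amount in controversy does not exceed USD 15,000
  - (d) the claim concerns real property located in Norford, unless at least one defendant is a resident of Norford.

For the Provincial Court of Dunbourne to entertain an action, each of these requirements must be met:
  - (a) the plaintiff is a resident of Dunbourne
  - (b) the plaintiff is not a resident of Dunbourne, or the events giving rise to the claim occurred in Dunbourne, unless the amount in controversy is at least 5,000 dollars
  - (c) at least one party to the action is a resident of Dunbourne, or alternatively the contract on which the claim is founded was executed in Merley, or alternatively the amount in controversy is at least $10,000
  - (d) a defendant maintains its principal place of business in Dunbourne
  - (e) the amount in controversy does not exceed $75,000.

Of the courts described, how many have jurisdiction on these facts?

The Superior Court of Dunbourne:
  (a) The contract was executed in Merley. Condition met.
  (b) Fennick Logistics resides in Dunbourne, which satisfies one of the alternatives. Met.
  (c) The amount in controversy is USD 14,500, within the $25,000 ceiling, which satisfies one of the alternatives. The exception is not triggered, since the defendants reside as follows — Sorensen Partners in Merley, Bram Okafor in Norford, Fennick Logistics in Dunbourne — not all in Dunbourne. Satisfied.
  (d) The amount in controversy is USD 14,500, which meets the USD 10,000 floor, which satisfies one of the alternatives. Met.
  → All conditions met; jurisdiction exists.
The Dunbourne Regional Court:
  (a) Halle Tansy resides in Dunbourne — that alternative is enough. Satisfied.
  (b) The amount in controversy is $14,500, which meets the $10,000 floor, so this disjunct is met. Met.
  (c) The claim is a contract claim — that alternative is enough. Met.
  (d) The corporate defendant(s) are organised in Keldale, not Dunbourne. The proviso rescues it, though: Fennick Logistics resides in Dunbourne. Condition met.
  → Every requirement is satisfied — jurisdiction.
The Norford Court of Common Pleas:
  (a) The claim is a contract claim, so this disjunct is met. Met.
  (b) Bram Okafor resides in Norford. Satisfied.
  (c) The amount in controversy is 14,500 dollars, within the $15,000 ceiling. Condition met.
  (d) The claim does not concern real property. The proviso rescues it, though: Bram Okafor resides in Norford. Condition met.
  → All conditions met; jurisdiction exists.
The Provincial Court of Dunbourne:
  (a) The plaintiff resides in Dunbourne. Satisfied.
  (b) The plaintiff resides in Dunbourne; the operative events occurred in Merley, not Dunbourne — no alternative holds. But the amount in controversy is USD 14,500, which meets the 5,000 dollars floor, and the 'unless' clause therefore excuses the requirement. Condition met.
  (c) Halle Tansy resides in Dunbourne, so one alternative holds. Satisfied.
  (d) Fennick Logistics has its principal place of business in Dunbourne. Condition met.
  (e) The amount in controversy is $14,500, within the 75,000 dollars ceiling. Met.
  → The court has jurisdiction.
Courts with jurisdiction: the Superior Court of Dunbourne, the Dunbourne Regional Court, the Norford Court of Common Pleas, the Provincial Court of Dunbourne — 4 in total.

4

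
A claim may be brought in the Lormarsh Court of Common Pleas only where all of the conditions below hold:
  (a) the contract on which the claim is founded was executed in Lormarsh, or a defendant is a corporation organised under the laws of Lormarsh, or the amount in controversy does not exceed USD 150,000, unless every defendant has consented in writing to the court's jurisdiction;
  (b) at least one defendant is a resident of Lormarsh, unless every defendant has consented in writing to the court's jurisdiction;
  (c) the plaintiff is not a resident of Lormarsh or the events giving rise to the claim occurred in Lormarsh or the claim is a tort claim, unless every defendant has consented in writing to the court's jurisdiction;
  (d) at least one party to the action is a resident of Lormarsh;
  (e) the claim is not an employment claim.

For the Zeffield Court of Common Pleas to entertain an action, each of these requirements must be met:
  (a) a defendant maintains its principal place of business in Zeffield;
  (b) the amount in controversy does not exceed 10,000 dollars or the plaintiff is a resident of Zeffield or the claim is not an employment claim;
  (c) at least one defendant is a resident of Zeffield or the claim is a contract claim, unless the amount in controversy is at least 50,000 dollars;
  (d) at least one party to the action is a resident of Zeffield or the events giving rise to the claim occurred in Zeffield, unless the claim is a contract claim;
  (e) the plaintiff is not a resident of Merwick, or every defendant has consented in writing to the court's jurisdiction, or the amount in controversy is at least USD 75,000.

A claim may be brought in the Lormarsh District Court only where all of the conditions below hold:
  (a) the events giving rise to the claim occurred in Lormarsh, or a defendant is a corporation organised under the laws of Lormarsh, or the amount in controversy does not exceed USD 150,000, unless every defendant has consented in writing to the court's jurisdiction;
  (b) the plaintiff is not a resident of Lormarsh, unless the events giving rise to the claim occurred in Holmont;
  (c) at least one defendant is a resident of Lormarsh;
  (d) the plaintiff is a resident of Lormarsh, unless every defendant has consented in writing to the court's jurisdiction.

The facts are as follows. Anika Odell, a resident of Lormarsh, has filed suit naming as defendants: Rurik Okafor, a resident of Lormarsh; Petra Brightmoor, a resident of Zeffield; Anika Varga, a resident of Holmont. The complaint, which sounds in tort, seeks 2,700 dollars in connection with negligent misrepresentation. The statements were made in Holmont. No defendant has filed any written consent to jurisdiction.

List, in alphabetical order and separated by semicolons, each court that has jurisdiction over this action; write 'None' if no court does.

the Lormarsh Court of Common Pleas; the Lormarsh District Court

The Lormarsh Court of Common Pleas:
  (a) The amount in controversy is 2,700 dollars, within the $150,000 ceiling, so one alternative holds. Condition met.
  (b) Rurik Okafor resides in Lormarsh. Met.
  (c) The claim is a tort claim, so this disjunct is met. Satisfied.
  (d) Anika Odell resides in Lormarsh. Condition met.
  (e) The claim is a tort claim, not an employment claim. Condition met.
  → The court has jurisdiction.
The Zeffield Court of Common Pleas:
  (a) No defendant is a corporation. Not satisfied.
  (b) The amount in controversy is $2,700, within the $10,000 ceiling, which satisfies one of the alternatives. Condition met.
  (c) Petra Brightmoor resides in Zeffield, which satisfies one of the alternatives. Condition met.
  (d) Petra Brightmoor resides in Zeffield, which satisfies one of the alternatives. Satisfied.
  (e) The plaintiff resides in Lormarsh, which is not Merwick, which satisfies one of the alternatives. Condition met.
  → The court lacks jurisdiction.
The Lormarsh District Court:
  (a) The amount in controversy is 2,700 dollars, within the USD 150,000 ceiling, so this disjunct is met. Satisfied.
  (b) The plaintiff resides in Lormarsh. The proviso rescues it, though: the operative events occurred in Holmont. Met.
  (c) Rurik Okafor resides in Lormarsh. Met.
  (d) The plaintiff resides in Lormarsh. Condition met.
  → Jurisdiction lies.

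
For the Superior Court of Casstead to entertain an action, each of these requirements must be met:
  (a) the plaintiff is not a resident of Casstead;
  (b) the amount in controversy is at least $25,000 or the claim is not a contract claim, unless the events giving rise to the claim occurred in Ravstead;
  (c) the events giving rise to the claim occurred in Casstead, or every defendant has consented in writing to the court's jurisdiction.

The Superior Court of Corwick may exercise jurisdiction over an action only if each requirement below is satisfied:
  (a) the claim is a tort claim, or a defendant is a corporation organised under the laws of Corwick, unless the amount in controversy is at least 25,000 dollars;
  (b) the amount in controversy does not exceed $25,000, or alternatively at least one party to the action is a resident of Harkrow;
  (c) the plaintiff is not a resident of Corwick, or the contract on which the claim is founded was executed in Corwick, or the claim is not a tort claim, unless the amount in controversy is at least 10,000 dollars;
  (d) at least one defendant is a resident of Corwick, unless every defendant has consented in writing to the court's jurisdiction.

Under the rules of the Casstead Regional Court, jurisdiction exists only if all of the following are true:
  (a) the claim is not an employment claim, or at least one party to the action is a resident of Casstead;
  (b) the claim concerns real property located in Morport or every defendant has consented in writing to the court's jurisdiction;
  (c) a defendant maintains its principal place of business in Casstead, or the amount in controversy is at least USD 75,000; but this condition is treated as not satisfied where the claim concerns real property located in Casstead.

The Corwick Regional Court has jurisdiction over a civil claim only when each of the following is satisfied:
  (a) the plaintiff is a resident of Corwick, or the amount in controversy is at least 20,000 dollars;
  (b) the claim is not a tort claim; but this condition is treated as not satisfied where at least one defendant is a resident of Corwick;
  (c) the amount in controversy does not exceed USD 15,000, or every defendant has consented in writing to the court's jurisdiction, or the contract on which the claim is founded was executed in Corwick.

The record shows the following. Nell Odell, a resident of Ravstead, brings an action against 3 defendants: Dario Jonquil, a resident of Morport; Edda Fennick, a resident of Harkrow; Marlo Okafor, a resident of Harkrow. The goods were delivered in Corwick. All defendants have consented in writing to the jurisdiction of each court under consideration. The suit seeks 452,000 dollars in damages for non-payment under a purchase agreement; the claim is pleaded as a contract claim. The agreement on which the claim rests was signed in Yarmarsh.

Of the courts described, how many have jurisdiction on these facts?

The Superior Court of Casstead:
  (a) The plaintiff resides in Ravstead, which is not Casstead. Satisfied.
  (b) The amount in controversy is USD 452,000, which meets the $25,000 floor, which satisfies one of the alternatives. Met.
  (c) Every defendant has filed written consent — that alternative is enough. Condition met.
  → Jurisdiction lies.
The Superior Court of Corwick:
  (a) The claim is a contract claim, not a tort claim; no defendant is a corporation — none of the alternatives is met. But the amount in controversy is $452,000, which meets the 25,000 dollars floor, and the 'unless' clause therefore excuses the requirement. Satisfied.
  (b) Edda Fennick resides in Harkrow, so this disjunct is met. Condition met.
  (c) The plaintiff resides in Ravstead, which is not Corwick, so one alternative holds. Met.
  (d) No defendant resides in Corwick (they reside in Morport, Harkrow, Harkrow). The proviso rescues it, though: every defendant has filed written consent. Satisfied.
  → Jurisdiction lies.
The Casstead Regional Court:
  (a) The claim is a contract claim, not an employment claim, so one alternative holds. Met.
  (b) Every defendant has filed written consent — that alternative is enough. Condition met.
  (c) The amount in controversy is 452,000 dollars, which meets the $75,000 floor, so one alternative holds. And the carve-out is inapplicable — the claim does not concern real property. Met.
  → Every requirement is satisfied — jurisdiction.
The Corwick Regional Court:
  (a) The amount in controversy is $452,000, which meets the $20,000 floor, which satisfies one of the alternatives. Satisfied.
  (b) The claim is a contract claim, not a tort claim. The exception is not triggered, since no defendant resides in Corwick (they reside in Morport, Harkrow, Harkrow). Met.
  (c) Every defendant has filed written consent — that alternative is enough. Condition met.
  → The court has jurisdiction.
Courts with jurisdiction: the Superior Court of Casstead, the Superior Court of Corwick, the Casstead Regional Court, the Corwick Regional Court — 4 in total.

4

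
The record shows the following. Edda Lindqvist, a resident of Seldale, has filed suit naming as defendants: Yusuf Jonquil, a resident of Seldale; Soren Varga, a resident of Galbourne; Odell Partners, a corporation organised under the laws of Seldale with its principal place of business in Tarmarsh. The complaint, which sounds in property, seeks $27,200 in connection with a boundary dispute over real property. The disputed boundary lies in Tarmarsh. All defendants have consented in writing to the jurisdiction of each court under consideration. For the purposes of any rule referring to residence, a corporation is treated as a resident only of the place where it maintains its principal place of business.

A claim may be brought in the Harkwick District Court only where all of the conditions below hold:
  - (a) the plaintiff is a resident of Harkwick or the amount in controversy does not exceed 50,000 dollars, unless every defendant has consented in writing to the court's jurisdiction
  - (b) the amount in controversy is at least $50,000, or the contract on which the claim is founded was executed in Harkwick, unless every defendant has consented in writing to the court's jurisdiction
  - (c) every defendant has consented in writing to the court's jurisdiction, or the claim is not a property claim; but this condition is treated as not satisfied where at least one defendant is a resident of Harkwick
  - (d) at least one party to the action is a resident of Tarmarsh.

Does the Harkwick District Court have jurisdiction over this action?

Yes

The Harkwick District Court:
  (a) The amount in controversy is USD 27,200, within the USD 50,000 ceiling, so one alternative holds. Satisfied.
  (b) The amount in controversy is 27,200 dollars, below the 50,000 dollars floor; no contract (and hence no place of execution) is alleged — no alternative holds. But every defendant has filed written consent, and the 'unless' clause therefore excuses the requirement. Condition met.
  (c) Every defendant has filed written consent — that alternative is enough. And the carve-out is inapplicable — no defendant resides in Harkwick (they reside in Seldale, Galbourne, Tarmarsh). Condition met.
  (d) Odell Partners resides in Tarmarsh. Condition met.
  → Jurisdiction lies.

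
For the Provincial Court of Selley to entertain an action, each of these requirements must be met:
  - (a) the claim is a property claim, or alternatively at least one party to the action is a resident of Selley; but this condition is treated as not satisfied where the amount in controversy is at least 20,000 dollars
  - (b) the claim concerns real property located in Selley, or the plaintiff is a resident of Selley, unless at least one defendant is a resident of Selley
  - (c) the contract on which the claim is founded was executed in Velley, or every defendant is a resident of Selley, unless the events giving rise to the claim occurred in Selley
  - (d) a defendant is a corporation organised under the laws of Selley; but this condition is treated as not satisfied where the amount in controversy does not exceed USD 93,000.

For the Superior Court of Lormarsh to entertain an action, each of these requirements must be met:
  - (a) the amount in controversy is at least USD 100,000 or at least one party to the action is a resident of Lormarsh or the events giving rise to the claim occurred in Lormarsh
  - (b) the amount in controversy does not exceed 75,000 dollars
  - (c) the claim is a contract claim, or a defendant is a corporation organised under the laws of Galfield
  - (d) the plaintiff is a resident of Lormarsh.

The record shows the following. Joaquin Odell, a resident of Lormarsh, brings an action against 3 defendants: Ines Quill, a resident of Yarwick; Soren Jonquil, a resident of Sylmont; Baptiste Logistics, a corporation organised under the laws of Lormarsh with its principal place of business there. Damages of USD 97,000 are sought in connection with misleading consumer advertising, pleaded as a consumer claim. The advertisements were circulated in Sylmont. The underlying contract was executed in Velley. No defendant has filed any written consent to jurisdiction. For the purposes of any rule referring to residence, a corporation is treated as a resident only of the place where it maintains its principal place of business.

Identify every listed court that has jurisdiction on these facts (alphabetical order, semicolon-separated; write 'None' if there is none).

None

The Provincial Court of Selley:
  (a) The claim is a consumer claim, not a property claim; no party resides in Selley — every alternative fails. Fails.
  (b) The claim does not concern real property; the plaintiff resides in Lormarsh, not Selley — none of the alternatives is met. Nor does the 'unless' clause help: no defendant resides in Selley (they reside in Yarwick, Sylmont, Lormarsh). Not met.
  (c) The contract was executed in Velley, so one alternative holds. Condition met.
  (d) The corporate defendant(s) are organised in Lormarsh, not Selley. Condition not met.
  → No jurisdiction.
The Superior Court of Lormarsh:
  (a) Joaquin Odell resides in Lormarsh, so this disjunct is met. Met.
  (b) The amount in controversy is 97,000 dollars, above the USD 75,000 ceiling. Not satisfied.
  (c) The claim is a consumer claim, not a contract claim; the corporate defendant(s) are organised in Lormarsh, not Galfield — no alternative holds. Condition not met.
  (d) The plaintiff resides in Lormarsh. Satisfied.
  → Not every requirement is met — no jurisdiction.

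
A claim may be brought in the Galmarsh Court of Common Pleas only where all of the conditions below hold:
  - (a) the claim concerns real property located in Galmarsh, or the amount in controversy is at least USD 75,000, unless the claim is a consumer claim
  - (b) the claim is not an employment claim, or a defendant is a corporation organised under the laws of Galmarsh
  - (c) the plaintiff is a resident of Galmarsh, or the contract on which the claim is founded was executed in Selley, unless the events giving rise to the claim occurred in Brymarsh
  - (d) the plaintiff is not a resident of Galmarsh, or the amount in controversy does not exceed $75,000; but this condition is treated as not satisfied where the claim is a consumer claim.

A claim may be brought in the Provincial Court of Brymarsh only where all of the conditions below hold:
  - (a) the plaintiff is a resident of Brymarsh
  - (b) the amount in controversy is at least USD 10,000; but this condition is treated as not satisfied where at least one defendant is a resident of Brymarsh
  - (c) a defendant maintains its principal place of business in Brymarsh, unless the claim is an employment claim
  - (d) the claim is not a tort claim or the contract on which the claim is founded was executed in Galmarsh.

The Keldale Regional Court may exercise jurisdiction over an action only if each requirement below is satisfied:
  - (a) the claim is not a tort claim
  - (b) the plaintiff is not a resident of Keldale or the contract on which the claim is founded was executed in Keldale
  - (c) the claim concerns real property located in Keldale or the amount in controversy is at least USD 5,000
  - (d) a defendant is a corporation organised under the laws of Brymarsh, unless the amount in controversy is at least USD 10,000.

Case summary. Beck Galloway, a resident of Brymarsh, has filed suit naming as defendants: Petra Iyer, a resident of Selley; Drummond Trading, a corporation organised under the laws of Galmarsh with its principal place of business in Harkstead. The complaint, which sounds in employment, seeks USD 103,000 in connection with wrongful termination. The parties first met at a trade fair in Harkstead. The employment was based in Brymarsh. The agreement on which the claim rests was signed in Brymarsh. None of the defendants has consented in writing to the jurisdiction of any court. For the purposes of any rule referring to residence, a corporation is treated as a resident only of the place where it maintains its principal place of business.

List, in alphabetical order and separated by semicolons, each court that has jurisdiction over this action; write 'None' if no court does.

the Galmarsh Court of Common Pleas; the Keldale Regional Court; the Provincial Court of Brymarsh

The Galmarsh Court of Common Pleas:
  (a) The amount in controversy is $103,000, which meets the 75,000 dollars floor, which satisfies one of the alternatives. Condition met.
  (b) Drummond Trading is organised under the laws of Galmarsh, which satisfies one of the alternatives. Met.
  (c) The plaintiff resides in Brymarsh, not Galmarsh; the contract was executed in Brymarsh, not Selley — no alternative holds. But the operative events occurred in Brymarsh, and the 'unless' clause therefore excuses the requirement. Satisfied.
  (d) The plaintiff resides in Brymarsh, which is not Galmarsh, which satisfies one of the alternatives. And the carve-out is inapplicable — the claim is an employment claim, not a consumer claim. Met.
  → All conditions met; jurisdiction exists.
The Provincial Court of Brymarsh:
  (a) The plaintiff resides in Brymarsh. Condition met.
  (b) The amount in controversy is $103,000, which meets the $10,000 floor. The carve-out does not apply: no defendant resides in Brymarsh (they reside in Selley, Harkstead). Condition met.
  (c) The corporate defendant(s) have their principal place of business in Harkstead, not Brymarsh. But the claim is an employment claim, and the 'unless' clause therefore excuses the requirement. Met.
  (d) The claim is an employment claim, not a tort claim, which satisfies one of the alternatives. Satisfied.
  → All conditions met; jurisdiction exists.
The Keldale Regional Court:
  (a) The claim is an employment claim, not a tort claim. Met.
  (b) The plaintiff resides in Brymarsh, which is not Keldale — that alternative is enough. Met.
  (c) The amount in controversy is $103,000, which meets the $5,000 floor — that alternative is enough. Satisfied.
  (d) The corporate defendant(s) are organised in Galmarsh, not Brymarsh. However, the amount in controversy is 103,000 dollars, which meets the 10,000 dollars floor, so the 'unless' proviso supplies this condition. Met.
  → The court has jurisdiction.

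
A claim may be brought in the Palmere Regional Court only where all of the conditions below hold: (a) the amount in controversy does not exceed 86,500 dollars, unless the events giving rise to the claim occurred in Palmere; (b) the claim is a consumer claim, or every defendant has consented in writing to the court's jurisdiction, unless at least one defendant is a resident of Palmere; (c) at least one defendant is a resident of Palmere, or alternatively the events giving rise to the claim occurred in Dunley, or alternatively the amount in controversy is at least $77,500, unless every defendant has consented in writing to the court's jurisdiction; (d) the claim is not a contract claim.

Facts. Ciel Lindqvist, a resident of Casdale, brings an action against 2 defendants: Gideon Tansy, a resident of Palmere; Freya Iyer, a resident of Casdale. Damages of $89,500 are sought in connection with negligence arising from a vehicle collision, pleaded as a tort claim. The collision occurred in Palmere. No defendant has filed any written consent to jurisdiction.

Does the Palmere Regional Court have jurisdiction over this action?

The Palmere Regional Court:
  (a) The amount in controversy is 89,500 dollars, above the USD 86,500 ceiling. However, the operative events occurred in Palmere, so the 'unless' proviso supplies this condition. Met.
  (b) The claim is a tort claim, not a consumer claim; no such written consent has been filed — no alternative holds. But Gideon Tansy resides in Palmere, and the 'unless' clause therefore excuses the requirement. Satisfied.
  (c) Gideon Tansy resides in Palmere, which satisfies one of the alternatives. Condition met.
  (d) The claim is a tort claim, not a contract claim. Condition met.
  → All conditions met; jurisdiction exists.

Yes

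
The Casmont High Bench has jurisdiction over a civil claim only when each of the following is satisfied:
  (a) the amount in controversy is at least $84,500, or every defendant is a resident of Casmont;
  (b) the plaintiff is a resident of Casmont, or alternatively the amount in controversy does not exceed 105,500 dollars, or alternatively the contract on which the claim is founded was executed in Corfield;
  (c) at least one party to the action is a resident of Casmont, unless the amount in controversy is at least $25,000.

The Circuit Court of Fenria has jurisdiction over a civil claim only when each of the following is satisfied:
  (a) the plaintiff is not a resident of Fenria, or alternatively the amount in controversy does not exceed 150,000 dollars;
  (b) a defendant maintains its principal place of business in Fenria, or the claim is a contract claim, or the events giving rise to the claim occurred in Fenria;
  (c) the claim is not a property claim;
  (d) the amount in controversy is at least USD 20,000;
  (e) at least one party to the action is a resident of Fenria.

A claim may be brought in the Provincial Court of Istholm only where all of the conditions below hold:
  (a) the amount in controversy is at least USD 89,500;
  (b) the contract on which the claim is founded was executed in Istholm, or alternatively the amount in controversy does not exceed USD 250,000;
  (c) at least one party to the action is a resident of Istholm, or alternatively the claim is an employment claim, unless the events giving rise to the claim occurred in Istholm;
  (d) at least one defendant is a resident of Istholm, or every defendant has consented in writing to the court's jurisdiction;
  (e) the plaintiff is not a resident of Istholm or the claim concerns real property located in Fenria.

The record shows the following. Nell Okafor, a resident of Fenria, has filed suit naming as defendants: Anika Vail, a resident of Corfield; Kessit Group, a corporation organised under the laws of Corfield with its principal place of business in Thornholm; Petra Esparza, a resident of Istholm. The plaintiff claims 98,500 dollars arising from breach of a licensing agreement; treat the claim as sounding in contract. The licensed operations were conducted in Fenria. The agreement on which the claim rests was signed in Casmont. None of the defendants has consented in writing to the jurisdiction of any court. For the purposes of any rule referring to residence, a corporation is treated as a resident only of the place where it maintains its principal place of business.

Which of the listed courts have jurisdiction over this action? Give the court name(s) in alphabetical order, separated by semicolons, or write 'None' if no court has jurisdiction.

The Casmont High Bench:
  (a) The amount in controversy is $98,500, which meets the USD 84,500 floor, which satisfies one of the alternatives. Met.
  (b) The amount in controversy is USD 98,500, within the 105,500 dollars ceiling, so this disjunct is met. Condition met.
  (c) No party resides in Casmont. However, the amount in controversy is 98,500 dollars, which meets the $25,000 floor, so the 'unless' proviso supplies this condition. Met.
  → Jurisdiction lies.
The Circuit Court of Fenria:
  (a) The amount in controversy is $98,500, within the 150,000 dollars ceiling, which satisfies one of the alternatives. Met.
  (b) The claim is a contract claim, so one alternative holds. Condition met.
  (c) The claim is a contract claim, not a property claim. Condition met.
  (d) The amount in controversy is 98,500 dollars, which meets the 20,000 dollars floor. Met.
  (e) Nell Okafor resides in Fenria. Condition met.
  → All conditions met; jurisdiction exists.
The Provincial Court of Istholm:
  (a) The amount in controversy is 98,500 dollars, which meets the $89,500 floor. Condition met.
  (b) The amount in controversy is 98,500 dollars, within the 250,000 dollars ceiling — that alternative is enough. Met.
  (c) Petra Esparza resides in Istholm, so this disjunct is met. Met.
  (d) Petra Esparza resides in Istholm, so one alternative holds. Condition met.
  (e) The plaintiff resides in Fenria, which is not Istholm, so this disjunct is met. Satisfied.
  → Every requirement is satisfied — jurisdiction.

the Casmont High Bench; the Circuit Court of Fenria; the Provincial Court of Istholm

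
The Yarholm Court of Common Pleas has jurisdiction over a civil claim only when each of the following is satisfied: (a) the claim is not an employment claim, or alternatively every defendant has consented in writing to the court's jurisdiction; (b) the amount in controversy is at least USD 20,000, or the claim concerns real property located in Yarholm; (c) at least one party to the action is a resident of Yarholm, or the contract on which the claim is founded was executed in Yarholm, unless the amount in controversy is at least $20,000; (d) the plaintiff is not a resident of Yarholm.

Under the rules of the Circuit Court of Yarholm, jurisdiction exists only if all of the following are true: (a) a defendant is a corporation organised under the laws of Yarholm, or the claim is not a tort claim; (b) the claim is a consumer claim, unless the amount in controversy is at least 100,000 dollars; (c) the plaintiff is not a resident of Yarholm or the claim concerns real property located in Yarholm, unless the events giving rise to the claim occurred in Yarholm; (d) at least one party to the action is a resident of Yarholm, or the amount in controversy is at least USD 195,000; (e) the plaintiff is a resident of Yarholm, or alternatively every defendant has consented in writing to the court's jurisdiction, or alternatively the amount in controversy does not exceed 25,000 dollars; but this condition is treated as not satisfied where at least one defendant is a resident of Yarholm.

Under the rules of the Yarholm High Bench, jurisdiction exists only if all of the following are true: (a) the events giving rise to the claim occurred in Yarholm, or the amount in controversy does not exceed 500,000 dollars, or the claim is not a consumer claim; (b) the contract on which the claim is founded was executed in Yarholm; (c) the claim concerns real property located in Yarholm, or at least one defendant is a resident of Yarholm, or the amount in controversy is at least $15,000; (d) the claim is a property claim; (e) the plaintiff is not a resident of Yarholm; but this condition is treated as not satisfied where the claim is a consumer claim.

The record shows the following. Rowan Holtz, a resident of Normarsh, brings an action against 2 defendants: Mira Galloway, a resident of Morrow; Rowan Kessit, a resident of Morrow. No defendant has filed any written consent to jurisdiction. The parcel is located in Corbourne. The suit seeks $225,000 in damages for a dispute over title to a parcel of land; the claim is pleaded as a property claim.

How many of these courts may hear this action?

1

The Yarholm Court of Common Pleas:
  (a) The claim is a property claim, not an employment claim, which satisfies one of the alternatives. Satisfied.
  (b) The amount in controversy is USD 225,000, which meets the USD 20,000 floor, which satisfies one of the alternatives. Condition met.
  (c) No party resides in Yarholm; no contract (and hence no place of execution) is alleged — none of the alternatives is met. But the amount in controversy is 225,000 dollars, which meets the 20,000 dollars floor, and the 'unless' clause therefore excuses the requirement. Satisfied.
  (d) The plaintiff resides in Normarsh, which is not Yarholm. Condition met.
  → Jurisdiction lies.
The Circuit Court of Yarholm:
  (a) The claim is a property claim, not a tort claim, so this disjunct is met. Met.
  (b) The claim is a property claim, not a consumer claim. But the amount in controversy is $225,000, which meets the USD 100,000 floor, and the 'unless' clause therefore excuses the requirement. Met.
  (c) The plaintiff resides in Normarsh, which is not Yarholm — that alternative is enough. Met.
  (d) The amount in controversy is 225,000 dollars, which meets the USD 195,000 floor, which satisfies one of the alternatives. Met.
  (e) The plaintiff resides in Normarsh, not Yarholm; no such written consent has been filed; the amount in controversy is USD 225,000, above the $25,000 ceiling — none of the alternatives is met. Condition not met.
  → No jurisdiction.
The Yarholm High Bench:
  (a) The amount in controversy is $225,000, within the $500,000 ceiling — that alternative is enough. Met.
  (b) No contract (and hence no place of execution) is alleged. Condition not met.
  (c) The amount in controversy is $225,000, which meets the USD 15,000 floor, which satisfies one of the alternatives. Met.
  (d) The claim is a property claim. Condition met.
  (e) The plaintiff resides in Normarsh, which is not Yarholm. The carve-out does not apply: the claim is a property claim, not a consumer claim. Met.
  → Not every requirement is met — no jurisdiction.
Courts with jurisdiction: the Yarholm Court of Common Pleas — 1 in total.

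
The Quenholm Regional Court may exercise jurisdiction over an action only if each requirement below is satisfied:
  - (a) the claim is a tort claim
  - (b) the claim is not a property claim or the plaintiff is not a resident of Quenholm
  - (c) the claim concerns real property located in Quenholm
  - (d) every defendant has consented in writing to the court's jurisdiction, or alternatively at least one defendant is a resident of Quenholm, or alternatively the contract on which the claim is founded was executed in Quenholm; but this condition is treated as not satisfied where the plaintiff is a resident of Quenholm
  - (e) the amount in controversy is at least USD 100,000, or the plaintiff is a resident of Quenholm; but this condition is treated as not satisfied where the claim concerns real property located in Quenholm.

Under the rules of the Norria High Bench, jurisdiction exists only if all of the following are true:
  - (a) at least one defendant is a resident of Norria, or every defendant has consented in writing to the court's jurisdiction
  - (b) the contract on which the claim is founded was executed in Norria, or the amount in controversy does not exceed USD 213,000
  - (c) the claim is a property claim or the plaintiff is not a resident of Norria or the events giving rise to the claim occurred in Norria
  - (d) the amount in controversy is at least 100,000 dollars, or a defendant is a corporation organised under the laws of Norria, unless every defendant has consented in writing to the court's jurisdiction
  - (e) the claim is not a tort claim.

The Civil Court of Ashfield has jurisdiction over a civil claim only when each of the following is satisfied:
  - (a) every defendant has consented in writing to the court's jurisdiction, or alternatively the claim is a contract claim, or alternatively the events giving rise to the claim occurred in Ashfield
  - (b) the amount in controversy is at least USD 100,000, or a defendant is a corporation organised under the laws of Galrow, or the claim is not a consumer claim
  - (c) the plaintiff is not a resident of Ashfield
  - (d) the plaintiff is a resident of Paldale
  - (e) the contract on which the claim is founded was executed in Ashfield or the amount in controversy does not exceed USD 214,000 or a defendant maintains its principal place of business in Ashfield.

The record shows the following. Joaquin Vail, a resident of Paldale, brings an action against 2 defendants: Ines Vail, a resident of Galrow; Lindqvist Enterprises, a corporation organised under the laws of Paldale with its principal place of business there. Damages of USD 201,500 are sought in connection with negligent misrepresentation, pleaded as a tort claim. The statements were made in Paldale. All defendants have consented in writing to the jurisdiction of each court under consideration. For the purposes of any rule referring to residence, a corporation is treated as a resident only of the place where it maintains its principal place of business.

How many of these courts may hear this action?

The Quenholm Regional Court:
  (a) The claim is a tort claim. Condition met.
  (b) The claim is a tort claim, not a property claim, so one alternative holds. Satisfied.
  (c) The claim does not concern real property. Not satisfied.
  (d) Every defendant has filed written consent, so one alternative holds. The carve-out does not apply: the plaintiff resides in Paldale, not Quenholm. Met.
  (e) The amount in controversy is $201,500, which meets the 100,000 dollars floor, which satisfies one of the alternatives. The exception is not triggered, since the claim does not concern real property. Condition met.
  → No jurisdiction.
The Norria High Bench:
  (a) Every defendant has filed written consent, so one alternative holds. Met.
  (b) The amount in controversy is $201,500, within the 213,000 dollars ceiling — that alternative is enough. Satisfied.
  (c) The plaintiff resides in Paldale, which is not Norria, so this disjunct is met. Condition met.
  (d) The amount in controversy is $201,500, which meets the USD 100,000 floor, so this disjunct is met. Satisfied.
  (e) The claim is a tort claim. Condition not met.
  → The court lacks jurisdiction.
The Civil Court of Ashfield:
  (a) Every defendant has filed written consent, which satisfies one of the alternatives. Met.
  (b) The amount in controversy is USD 201,500, which meets the $100,000 floor, which satisfies one of the alternatives. Condition met.
  (c) The plaintiff resides in Paldale, which is not Ashfield. Met.
  (d) The plaintiff resides in Paldale. Satisfied.
  (e) The amount in controversy is $201,500, within the 214,000 dollars ceiling, so one alternative holds. Satisfied.
  → Jurisdiction lies.
Courts with jurisdiction: the Civil Court of Ashfield — 1 in total.

1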